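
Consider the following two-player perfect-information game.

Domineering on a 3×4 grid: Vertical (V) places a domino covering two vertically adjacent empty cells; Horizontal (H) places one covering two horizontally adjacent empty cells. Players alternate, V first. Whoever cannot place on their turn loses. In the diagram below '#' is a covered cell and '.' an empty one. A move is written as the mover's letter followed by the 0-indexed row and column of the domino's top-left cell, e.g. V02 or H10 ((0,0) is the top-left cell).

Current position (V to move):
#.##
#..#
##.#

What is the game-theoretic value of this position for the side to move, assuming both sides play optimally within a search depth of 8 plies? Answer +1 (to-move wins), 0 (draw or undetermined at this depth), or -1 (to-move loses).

value(#.##/#..#/##.#, V) = +1

p1 V@[#.##/#..#/##.#]: V01[####/##.#/##.#]+1* V12[#.##/#.##/####]+1
p2 H@[####/##.#/##.#] terminal -1; root [#.##/#..#/##.#] d8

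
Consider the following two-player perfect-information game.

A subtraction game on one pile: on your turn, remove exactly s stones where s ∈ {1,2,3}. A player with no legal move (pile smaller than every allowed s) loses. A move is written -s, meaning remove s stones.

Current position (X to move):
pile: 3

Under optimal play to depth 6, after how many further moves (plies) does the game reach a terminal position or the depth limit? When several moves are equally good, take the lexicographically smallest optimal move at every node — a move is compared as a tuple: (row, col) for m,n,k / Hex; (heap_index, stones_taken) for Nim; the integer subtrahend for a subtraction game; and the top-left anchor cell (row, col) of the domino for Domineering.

PV length from [3]: 1 ply

[3] X move#1: -1:-1/2, -2:-1/1, -3:+1/0*
[0] end (terminal -1, O#2); searched 3 to 6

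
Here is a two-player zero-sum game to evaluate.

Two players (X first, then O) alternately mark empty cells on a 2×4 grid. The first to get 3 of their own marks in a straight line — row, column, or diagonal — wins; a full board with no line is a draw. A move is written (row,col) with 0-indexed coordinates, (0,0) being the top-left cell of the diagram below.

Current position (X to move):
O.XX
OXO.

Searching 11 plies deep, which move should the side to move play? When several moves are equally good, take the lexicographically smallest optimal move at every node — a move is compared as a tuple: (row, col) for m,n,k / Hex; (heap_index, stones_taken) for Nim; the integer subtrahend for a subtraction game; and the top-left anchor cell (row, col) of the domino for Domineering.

X's best at [O.XX/OXO.]: (0,1)

ply 1, X at O.XX/OXO. | (0,1)=+1→OXXX/OXO.*; (1,3)=+0→O.XX/OXOX
ply 2: OXXX/OXO. is terminal -1 (O); from O.XX/OXO. depth 11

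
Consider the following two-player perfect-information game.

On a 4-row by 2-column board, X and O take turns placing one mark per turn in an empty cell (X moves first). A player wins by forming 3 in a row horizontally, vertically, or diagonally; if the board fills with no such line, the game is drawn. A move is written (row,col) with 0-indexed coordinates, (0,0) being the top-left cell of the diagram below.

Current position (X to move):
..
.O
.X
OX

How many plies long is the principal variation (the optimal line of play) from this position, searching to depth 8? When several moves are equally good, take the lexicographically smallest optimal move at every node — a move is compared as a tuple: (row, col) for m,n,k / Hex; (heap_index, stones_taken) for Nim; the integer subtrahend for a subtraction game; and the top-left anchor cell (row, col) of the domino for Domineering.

[../.O/.X/OX] X move#1: (0,0):+0/X./.O/.X/OX*, (0,1):+0/.X/.O/.X/OX, (1,0):+0/../XO/.X/OX, (2,0):+0/../.O/XX/OX
[X./.O/.X/OX] O move#2: (0,1):+0/XO/.O/.X/OX*, (1,0):+0/X./OO/.X/OX, (2,0):+0/X./.O/OX/OX
[XO/.O/.X/OX] X move#3: (1,0):+0/XO/XO/.X/OX*, (2,0):+0/XO/.O/XX/OX
[XO/XO/.X/OX] O move#4: (2,0):+0/XO/XO/OX/OX*
[XO/XO/OX/OX] end (terminal +0, X#5); searched ../.O/.X/OX to 8

PV length from [../.O/.X/OX]: 4 plies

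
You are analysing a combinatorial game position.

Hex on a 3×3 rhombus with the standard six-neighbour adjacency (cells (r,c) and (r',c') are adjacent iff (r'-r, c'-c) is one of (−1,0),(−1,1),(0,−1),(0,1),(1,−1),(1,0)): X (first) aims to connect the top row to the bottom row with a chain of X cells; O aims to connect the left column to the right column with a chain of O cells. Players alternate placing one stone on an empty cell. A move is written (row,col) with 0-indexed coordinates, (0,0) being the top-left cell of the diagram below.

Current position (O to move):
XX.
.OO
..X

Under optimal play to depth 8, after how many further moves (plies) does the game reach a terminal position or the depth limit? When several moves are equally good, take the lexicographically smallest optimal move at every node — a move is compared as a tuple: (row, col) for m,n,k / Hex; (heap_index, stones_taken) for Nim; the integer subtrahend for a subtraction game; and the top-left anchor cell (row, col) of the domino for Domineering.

p1 O@[XX./.OO/..X]: (0,2)[XXO/.OO/..X]+1* (1,0)[XX./OOO/..X]+1 (2,0)[XX./.OO/O.X]+1 (2,1)[XX./.OO/.OX]+1
p2 X@[XXO/.OO/..X]: (1,0)[XXO/XOO/..X]-1* (2,0)[XXO/.OO/X.X]-1 (2,1)[XXO/.OO/.XX]-1
p3 O@[XXO/XOO/..X]: (2,0)[XXO/XOO/O.X]+1* (2,1)[XXO/XOO/.OX]-1
p4 X@[XXO/XOO/O.X] terminal -1; root [XX./.OO/..X] d8

PV length from [XX./.OO/..X]: 3 plies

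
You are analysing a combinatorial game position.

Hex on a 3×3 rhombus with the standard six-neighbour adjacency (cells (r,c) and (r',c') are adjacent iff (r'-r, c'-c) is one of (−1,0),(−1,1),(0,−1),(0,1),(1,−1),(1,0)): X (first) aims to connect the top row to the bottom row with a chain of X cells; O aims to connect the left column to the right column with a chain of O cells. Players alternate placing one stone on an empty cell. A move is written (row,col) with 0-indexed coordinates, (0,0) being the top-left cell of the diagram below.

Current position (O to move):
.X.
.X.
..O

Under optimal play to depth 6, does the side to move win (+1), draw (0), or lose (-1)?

value(.X./.X./..O, O) = -1

ply 1, O at .X./.X./..O | (0,0)=-1→OX./.X./..O*; (0,2)=-1→.XO/.X./..O; (1,0)=-1→.X./OX./..O; (1,2)=-1→.X./.XO/..O; (2,0)=-1→.X./.X./O.O; (2,1)=-1→.X./.X./.OO
ply 2, X at OX./.X./..O | (0,2)=+1→OXX/.X./..O*; (1,0)=+1→OX./XX./..O; (1,2)=+1→OX./.XX/..O; (2,0)=+1→OX./.X./X.O; (2,1)=+1→OX./.X./.XO
ply 3, O at OXX/.X./..O | (1,0)=-1→OXX/OX./..O*; (1,2)=-1→OXX/.XO/..O; (2,0)=-1→OXX/.X./O.O; (2,1)=-1→OXX/.X./.OO
ply 4, X at OXX/OX./..O | (1,2)=+1→OXX/OXX/..O*; (2,0)=+1→OXX/OX./X.O; (2,1)=+1→OXX/OX./.XO
ply 5, O at OXX/OXX/..O | (2,0)=-1→OXX/OXX/O.O*; (2,1)=-1→OXX/OXX/.OO
ply 6, X at OXX/OXX/O.O | (2,1)=+1→OXX/OXX/OXO*
ply 7: OXX/OXX/OXO is terminal -1 (O); from .X./.X./..O depth 6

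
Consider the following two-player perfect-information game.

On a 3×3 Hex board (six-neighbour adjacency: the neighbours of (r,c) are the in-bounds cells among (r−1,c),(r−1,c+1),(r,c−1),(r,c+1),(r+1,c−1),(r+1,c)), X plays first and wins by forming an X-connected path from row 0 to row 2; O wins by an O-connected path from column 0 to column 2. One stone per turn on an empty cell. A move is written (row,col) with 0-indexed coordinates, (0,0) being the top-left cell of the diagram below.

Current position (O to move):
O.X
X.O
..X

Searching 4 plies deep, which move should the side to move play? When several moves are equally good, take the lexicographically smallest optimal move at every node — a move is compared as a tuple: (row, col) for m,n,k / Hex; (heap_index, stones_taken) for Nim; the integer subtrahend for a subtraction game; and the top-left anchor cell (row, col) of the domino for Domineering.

O's best at [O.X/X.O/..X]: (1,1)

ply 1, O at O.X/X.O/..X | (0,1)=-1→OOX/X.O/..X; (1,1)=+1→O.X/XOO/..X*; (2,0)=+1→O.X/X.O/O.X; (2,1)=-1→O.X/X.O/.OX
ply 2, X at O.X/XOO/..X | (0,1)=-1→OXX/XOO/..X*; (2,0)=-1→O.X/XOO/X.X; (2,1)=-1→O.X/XOO/.XX
ply 3, O at OXX/XOO/..X | (2,0)=+1→OXX/XOO/O.X*; (2,1)=-1→OXX/XOO/.OX
ply 4: OXX/XOO/O.X is terminal -1 (X); from O.X/X.O/..X depth 4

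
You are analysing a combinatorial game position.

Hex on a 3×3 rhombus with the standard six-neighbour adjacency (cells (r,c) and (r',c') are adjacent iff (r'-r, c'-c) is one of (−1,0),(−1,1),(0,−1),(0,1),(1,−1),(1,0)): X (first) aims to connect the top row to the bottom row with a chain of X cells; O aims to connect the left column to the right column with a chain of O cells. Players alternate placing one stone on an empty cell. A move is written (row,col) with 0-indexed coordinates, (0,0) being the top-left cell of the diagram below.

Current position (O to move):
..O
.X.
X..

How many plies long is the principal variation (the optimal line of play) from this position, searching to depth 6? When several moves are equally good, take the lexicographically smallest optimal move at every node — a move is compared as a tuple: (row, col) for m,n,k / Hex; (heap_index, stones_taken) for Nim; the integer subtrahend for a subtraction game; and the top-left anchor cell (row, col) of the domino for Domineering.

p1 O@[..O/.X./X..]: (0,0)[O.O/.X./X..]-1 (0,1)[.OO/.X./X..]+1* (1,0)[..O/OX./X..]-1 (1,2)[..O/.XO/X..]-1 (2,1)[..O/.X./XO.]-1 (2,2)[..O/.X./X.O]-1
p2 X@[.OO/.X./X..]: (0,0)[XOO/.X./X..]-1* (1,0)[.OO/XX./X..]-1 (1,2)[.OO/.XX/X..]-1 (2,1)[.OO/.X./XX.]-1 (2,2)[.OO/.X./X.X]-1
p3 O@[XOO/.X./X..]: (1,0)[XOO/OX./X..]+1* (1,2)[XOO/.XO/X..]-1 (2,1)[XOO/.X./XO.]-1 (2,2)[XOO/.X./X.O]-1
p4 X@[XOO/OX./X..] terminal -1; root [..O/.X./X..] d6

PV length from [..O/.X./X..]: 3 plies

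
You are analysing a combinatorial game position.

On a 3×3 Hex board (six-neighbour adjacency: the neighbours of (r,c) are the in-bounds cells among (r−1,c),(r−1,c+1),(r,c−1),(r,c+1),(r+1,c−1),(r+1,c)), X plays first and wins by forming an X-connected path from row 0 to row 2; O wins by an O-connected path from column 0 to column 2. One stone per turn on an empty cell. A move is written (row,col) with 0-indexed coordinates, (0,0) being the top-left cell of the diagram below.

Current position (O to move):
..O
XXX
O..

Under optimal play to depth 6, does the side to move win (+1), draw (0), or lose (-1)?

value(..O/XXX/O.., O) = -1

ply 1, O at ..O/XXX/O.. | (0,0)=-1→O.O/XXX/O..*; (0,1)=-1→.OO/XXX/O..; (2,1)=-1→..O/XXX/OO.; (2,2)=-1→..O/XXX/O.O
ply 2, X at O.O/XXX/O.. | (0,1)=+1→OXO/XXX/O..*; (2,1)=-1→O.O/XXX/OX.; (2,2)=-1→O.O/XXX/O.X
ply 3, O at OXO/XXX/O.. | (2,1)=-1→OXO/XXX/OO.*; (2,2)=-1→OXO/XXX/O.O
ply 4, X at OXO/XXX/OO. | (2,2)=+1→OXO/XXX/OOX*
ply 5: OXO/XXX/OOX is terminal -1 (O); from ..O/XXX/O.. depth 6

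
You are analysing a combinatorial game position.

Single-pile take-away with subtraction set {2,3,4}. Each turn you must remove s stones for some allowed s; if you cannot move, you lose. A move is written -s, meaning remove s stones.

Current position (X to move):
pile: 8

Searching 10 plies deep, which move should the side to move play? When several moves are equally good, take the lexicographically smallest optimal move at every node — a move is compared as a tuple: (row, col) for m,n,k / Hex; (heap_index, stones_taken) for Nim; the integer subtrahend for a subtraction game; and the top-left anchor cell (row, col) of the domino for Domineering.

X's best at [8]: -2

[8] X move#1: -2:+1/6*, -3:-1/5, -4:-1/4
[6] O move#2: -2:-1/4*, -3:-1/3, -4:-1/2
[4] X move#3: -2:-1/2, -3:+1/1*, -4:+1/0
[1] end (terminal -1, O#4); searched 8 to 10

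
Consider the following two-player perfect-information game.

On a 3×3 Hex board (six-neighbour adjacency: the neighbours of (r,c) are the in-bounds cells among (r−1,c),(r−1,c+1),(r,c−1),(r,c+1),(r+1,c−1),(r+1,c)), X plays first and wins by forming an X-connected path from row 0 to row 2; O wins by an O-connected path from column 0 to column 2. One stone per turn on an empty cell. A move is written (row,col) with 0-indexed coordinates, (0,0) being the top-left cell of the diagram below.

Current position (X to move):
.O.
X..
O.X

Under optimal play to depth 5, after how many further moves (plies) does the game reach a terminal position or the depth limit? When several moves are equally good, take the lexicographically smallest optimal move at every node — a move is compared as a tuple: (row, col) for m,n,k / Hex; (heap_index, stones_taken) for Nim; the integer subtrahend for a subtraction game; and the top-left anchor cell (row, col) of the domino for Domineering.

PV length from [.O./X../O.X]: 5 plies

[.O./X../O.X] X move#1: (0,0):-1/XO./X../O.X, (0,2):-1/.OX/X../O.X, (1,1):+1/.O./XX./O.X*, (1,2):-1/.O./X.X/O.X, (2,1):-1/.O./X../OXX
[.O./XX./O.X] O move#2: (0,0):-1/OO./XX./O.X*, (0,2):-1/.OO/XX./O.X, (1,2):-1/.O./XXO/O.X, (2,1):-1/.O./XX./OOX
[OO./XX./O.X] X move#3: (0,2):+1/OOX/XX./O.X*, (1,2):-1/OO./XXX/O.X, (2,1):-1/OO./XX./OXX
[OOX/XX./O.X] O move#4: (1,2):-1/OOX/XXO/O.X*, (2,1):-1/OOX/XX./OOX
[OOX/XXO/O.X] X move#5: (2,1):+1/OOX/XXO/OXX*
[OOX/XXO/OXX] end (terminal -1, O#6); searched .O./X../O.X to 5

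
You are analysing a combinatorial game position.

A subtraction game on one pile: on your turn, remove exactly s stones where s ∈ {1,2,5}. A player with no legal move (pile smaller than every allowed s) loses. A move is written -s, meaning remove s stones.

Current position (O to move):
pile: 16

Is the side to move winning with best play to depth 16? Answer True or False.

[16] O move#1: -1:+1/15*, -2:-1/14, -5:-1/11
[15] X move#2: -1:-1/14*, -2:-1/13, -5:-1/10
[14] O move#3: -1:-1/13, -2:+1/12*, -5:+1/9
[12] X move#4: -1:-1/11*, -2:-1/10, -5:-1/7
[11] O move#5: -1:-1/10, -2:+1/9*, -5:+1/6
[9] X move#6: -1:-1/8*, -2:-1/7, -5:-1/4
[8] O move#7: -1:-1/7, -2:+1/6*, -5:+1/3
[6] X move#8: -1:-1/5*, -2:-1/4, -5:-1/1
[5] O move#9: -1:-1/4, -2:+1/3*, -5:+1/0
[3] X move#10: -1:-1/2*, -2:-1/1
[2] O move#11: -1:-1/1, -2:+1/0*
[0] end (terminal -1, X#12); searched 16 to 16

O winning at [16]: True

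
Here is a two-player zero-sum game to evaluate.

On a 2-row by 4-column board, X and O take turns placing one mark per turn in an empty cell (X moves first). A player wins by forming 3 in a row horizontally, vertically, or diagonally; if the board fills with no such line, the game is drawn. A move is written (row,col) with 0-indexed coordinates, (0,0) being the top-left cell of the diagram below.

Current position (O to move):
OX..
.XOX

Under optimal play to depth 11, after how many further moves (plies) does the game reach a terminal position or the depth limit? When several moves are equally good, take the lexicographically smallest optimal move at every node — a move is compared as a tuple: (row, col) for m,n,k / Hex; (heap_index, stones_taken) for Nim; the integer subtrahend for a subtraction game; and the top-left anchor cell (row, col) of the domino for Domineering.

p1 O@[OX../.XOX]: (0,2)[OXO./.XOX]+0* (0,3)[OX.O/.XOX]+0 (1,0)[OX../OXOX]+0
p2 X@[OXO./.XOX]: (0,3)[OXOX/.XOX]+0* (1,0)[OXO./XXOX]+0
p3 O@[OXOX/.XOX]: (1,0)[OXOX/OXOX]+0*
p4 X@[OXOX/OXOX] terminal +0; root [OX../.XOX] d11

PV length from [OX../.XOX]: 3 plies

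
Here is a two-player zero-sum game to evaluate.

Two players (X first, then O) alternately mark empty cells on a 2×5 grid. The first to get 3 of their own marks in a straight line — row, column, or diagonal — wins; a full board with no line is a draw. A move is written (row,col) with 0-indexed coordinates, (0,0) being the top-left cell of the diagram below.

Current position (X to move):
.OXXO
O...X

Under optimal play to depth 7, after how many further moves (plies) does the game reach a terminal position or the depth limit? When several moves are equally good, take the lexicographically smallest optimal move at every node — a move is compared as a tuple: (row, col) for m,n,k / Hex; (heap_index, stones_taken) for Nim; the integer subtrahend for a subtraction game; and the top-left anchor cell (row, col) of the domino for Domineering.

ply 1, X at .OXXO/O...X | (0,0)=+0→XOXXO/O...X*; (1,1)=+0→.OXXO/OX..X; (1,2)=+0→.OXXO/O.X.X; (1,3)=+0→.OXXO/O..XX
ply 2, O at XOXXO/O...X | (1,1)=+0→XOXXO/OO..X*; (1,2)=+0→XOXXO/O.O.X; (1,3)=+0→XOXXO/O..OX
ply 3, X at XOXXO/OO..X | (1,2)=+0→XOXXO/OOX.X*; (1,3)=-1→XOXXO/OO.XX
ply 4, O at XOXXO/OOX.X | (1,3)=+0→XOXXO/OOXOX*
ply 5: XOXXO/OOXOX is terminal +0 (X); from .OXXO/O...X depth 7

PV length from [.OXXO/O...X]: 4 plies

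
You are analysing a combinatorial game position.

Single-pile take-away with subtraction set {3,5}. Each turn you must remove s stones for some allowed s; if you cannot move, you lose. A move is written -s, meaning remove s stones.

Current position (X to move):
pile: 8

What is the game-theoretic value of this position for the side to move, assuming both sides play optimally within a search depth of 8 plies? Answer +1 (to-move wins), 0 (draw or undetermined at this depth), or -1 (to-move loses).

value(8, X) = -1

ply 1, X at 8 | -3=-1→5*; -5=-1→3
ply 2, O at 5 | -3=+1→2*; -5=+1→0
ply 3: 2 is terminal -1 (X); from 8 depth 8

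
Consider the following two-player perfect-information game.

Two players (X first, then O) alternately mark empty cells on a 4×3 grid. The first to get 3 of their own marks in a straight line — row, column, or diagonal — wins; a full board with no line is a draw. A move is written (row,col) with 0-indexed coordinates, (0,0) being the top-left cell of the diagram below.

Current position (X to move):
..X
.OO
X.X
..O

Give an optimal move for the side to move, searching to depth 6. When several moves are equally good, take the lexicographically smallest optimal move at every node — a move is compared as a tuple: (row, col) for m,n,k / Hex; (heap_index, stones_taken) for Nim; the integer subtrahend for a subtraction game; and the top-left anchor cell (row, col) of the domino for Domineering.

ply 1, X at ..X/.OO/X.X/..O | (0,0)=-1→X.X/.OO/X.X/..O; (0,1)=-1→.XX/.OO/X.X/..O; (1,0)=+1→..X/XOO/X.X/..O*; (2,1)=+1→..X/.OO/XXX/..O; (3,0)=-1→..X/.OO/X.X/X.O; (3,1)=-1→..X/.OO/X.X/.XO
ply 2, O at ..X/XOO/X.X/..O | (0,0)=-1→O.X/XOO/X.X/..O*; (0,1)=-1→.OX/XOO/X.X/..O; (2,1)=-1→..X/XOO/XOX/..O; (3,0)=-1→..X/XOO/X.X/O.O; (3,1)=-1→..X/XOO/X.X/.OO
ply 3, X at O.X/XOO/X.X/..O | (0,1)=+1→OXX/XOO/X.X/..O*; (2,1)=+1→O.X/XOO/XXX/..O; (3,0)=+1→O.X/XOO/X.X/X.O; (3,1)=+1→O.X/XOO/X.X/.XO
ply 4, O at OXX/XOO/X.X/..O | (2,1)=-1→OXX/XOO/XOX/..O*; (3,0)=-1→OXX/XOO/X.X/O.O; (3,1)=-1→OXX/XOO/X.X/.OO
ply 5, X at OXX/XOO/XOX/..O | (3,0)=+1→OXX/XOO/XOX/X.O*; (3,1)=-1→OXX/XOO/XOX/.XO
ply 6: OXX/XOO/XOX/X.O is terminal -1 (O); from ..X/.OO/X.X/..O depth 6

X's best at [..X/.OO/X.X/..O]: (1,0)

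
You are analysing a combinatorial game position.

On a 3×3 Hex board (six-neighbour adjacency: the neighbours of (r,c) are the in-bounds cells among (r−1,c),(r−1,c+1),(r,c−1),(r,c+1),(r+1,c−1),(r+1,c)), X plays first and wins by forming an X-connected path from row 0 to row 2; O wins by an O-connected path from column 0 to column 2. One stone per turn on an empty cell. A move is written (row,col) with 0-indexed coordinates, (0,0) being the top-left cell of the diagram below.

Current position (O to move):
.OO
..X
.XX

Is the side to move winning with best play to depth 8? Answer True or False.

ply 1, O at .OO/..X/.XX | (0,0)=+1→OOO/..X/.XX*; (1,0)=+1→.OO/O.X/.XX; (1,1)=+1→.OO/.OX/.XX; (2,0)=+1→.OO/..X/OXX
ply 2: OOO/..X/.XX is terminal -1 (X); from .OO/..X/.XX depth 8

O winning at [.OO/..X/.XX]: True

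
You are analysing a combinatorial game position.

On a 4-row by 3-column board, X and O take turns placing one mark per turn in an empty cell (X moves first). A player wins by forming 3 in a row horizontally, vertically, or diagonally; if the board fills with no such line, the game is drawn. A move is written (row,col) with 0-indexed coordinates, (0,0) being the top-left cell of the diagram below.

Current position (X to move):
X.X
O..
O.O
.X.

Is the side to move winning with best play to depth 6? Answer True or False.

X winning at [X.X/O../O.O/.X.]: True

[X.X/O../O.O/.X.] X move#1: (0,1):+1/XXX/O../O.O/.X.*, (1,1):-1/X.X/OX./O.O/.X., (1,2):-1/X.X/O.X/O.O/.X., (2,1):-1/X.X/O../OXO/.X., (3,0):-1/X.X/O../O.O/XX., (3,2):-1/X.X/O../O.O/.XX
[XXX/O../O.O/.X.] end (terminal -1, O#2); searched X.X/O../O.O/.X. to 6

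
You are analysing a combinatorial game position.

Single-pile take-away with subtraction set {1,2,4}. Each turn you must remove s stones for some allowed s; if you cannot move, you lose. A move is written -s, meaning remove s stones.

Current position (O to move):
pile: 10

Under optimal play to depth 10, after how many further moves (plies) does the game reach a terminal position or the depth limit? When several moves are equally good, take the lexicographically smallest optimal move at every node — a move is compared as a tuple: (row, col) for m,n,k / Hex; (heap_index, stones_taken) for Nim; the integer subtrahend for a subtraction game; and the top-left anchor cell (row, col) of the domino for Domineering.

PV length from [10]: 7 plies

ply 1, O at 10 | -1=+1→9*; -2=-1→8; -4=+1→6
ply 2, X at 9 | -1=-1→8*; -2=-1→7; -4=-1→5
ply 3, O at 8 | -1=-1→7; -2=+1→6*; -4=-1→4
ply 4, X at 6 | -1=-1→5*; -2=-1→4; -4=-1→2
ply 5, O at 5 | -1=-1→4; -2=+1→3*; -4=-1→1
ply 6, X at 3 | -1=-1→2*; -2=-1→1
ply 7, O at 2 | -1=-1→1; -2=+1→0*
ply 8: 0 is terminal -1 (X); from 10 depth 10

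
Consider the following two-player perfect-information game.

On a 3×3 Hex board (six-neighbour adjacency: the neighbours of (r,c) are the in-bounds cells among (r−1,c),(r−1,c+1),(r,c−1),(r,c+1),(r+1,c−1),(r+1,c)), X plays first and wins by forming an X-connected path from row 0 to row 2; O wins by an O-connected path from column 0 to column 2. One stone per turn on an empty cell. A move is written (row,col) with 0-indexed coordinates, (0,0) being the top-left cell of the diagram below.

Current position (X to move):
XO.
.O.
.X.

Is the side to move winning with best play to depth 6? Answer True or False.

[XO./.O./.X.] X move#1: (0,2):-1/XOX/.O./.X.*, (1,0):-1/XO./XO./.X., (1,2):-1/XO./.OX/.X., (2,0):-1/XO./.O./XX., (2,2):-1/XO./.O./.XX
[XOX/.O./.X.] O move#2: (1,0):-1/XOX/OO./.X., (1,2):+1/XOX/.OO/.X.*, (2,0):-1/XOX/.O./OX., (2,2):-1/XOX/.O./.XO
[XOX/.OO/.X.] X move#3: (1,0):-1/XOX/XOO/.X.*, (2,0):-1/XOX/.OO/XX., (2,2):-1/XOX/.OO/.XX
[XOX/XOO/.X.] O move#4: (2,0):+1/XOX/XOO/OX.*, (2,2):-1/XOX/XOO/.XO
[XOX/XOO/OX.] end (terminal -1, X#5); searched XO./.O./.X. to 6

X winning at [XO./.O./.X.]: False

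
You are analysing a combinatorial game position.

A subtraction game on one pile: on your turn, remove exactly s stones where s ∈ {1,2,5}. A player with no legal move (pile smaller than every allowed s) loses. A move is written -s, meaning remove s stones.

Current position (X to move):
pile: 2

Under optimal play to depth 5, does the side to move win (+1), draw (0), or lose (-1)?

value(2, X) = +1

[2] X move#1: -1:-1/1, -2:+1/0*
[0] end (terminal -1, O#2); searched 2 to 5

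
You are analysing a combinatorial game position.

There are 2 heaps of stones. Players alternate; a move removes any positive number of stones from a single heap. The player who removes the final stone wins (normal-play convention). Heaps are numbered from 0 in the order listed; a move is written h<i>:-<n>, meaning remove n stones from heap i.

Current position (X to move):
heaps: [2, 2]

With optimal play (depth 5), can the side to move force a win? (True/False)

p1 X@[(2,2)]: h0:-1[(1,2)]-1* h0:-2[(0,2)]-1 h1:-1[(2,1)]-1 h1:-2[(2,0)]-1
p2 O@[(1,2)]: h0:-1[(0,2)]-1 h1:-1[(1,1)]+1* h1:-2[(1,0)]-1
p3 X@[(1,1)]: h0:-1[(0,1)]-1* h1:-1[(1,0)]-1
p4 O@[(0,1)]: h1:-1[(0,0)]+1*
p5 X@[(0,0)] terminal -1; root [(2,2)] d5

X winning at [(2,2)]: False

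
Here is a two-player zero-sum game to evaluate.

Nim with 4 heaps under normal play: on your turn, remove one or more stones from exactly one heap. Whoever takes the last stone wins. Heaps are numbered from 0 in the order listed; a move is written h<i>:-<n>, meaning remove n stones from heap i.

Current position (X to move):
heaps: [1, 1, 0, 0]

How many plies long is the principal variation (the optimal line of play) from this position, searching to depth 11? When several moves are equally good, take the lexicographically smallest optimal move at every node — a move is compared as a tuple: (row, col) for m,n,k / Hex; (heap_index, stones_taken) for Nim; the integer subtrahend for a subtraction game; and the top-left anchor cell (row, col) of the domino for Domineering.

ply 1, X at (1,1,0,0) | h0:-1=-1→(0,1,0,0)*; h1:-1=-1→(1,0,0,0)
ply 2, O at (0,1,0,0) | h1:-1=+1→(0,0,0,0)*
ply 3: (0,0,0,0) is terminal -1 (X); from (1,1,0,0) depth 11

PV length from [(1,1,0,0)]: 2 plies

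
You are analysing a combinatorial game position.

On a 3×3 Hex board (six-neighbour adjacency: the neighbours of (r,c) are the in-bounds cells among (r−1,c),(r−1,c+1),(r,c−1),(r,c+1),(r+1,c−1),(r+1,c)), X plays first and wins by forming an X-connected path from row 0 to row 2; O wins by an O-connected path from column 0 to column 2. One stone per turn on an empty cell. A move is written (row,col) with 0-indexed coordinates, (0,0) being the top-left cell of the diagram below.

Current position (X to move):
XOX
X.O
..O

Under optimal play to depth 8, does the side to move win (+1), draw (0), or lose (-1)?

value(XOX/X.O/..O, X) = +1

ply 1, X at XOX/X.O/..O | (1,1)=+1→XOX/XXO/..O*; (2,0)=+1→XOX/X.O/X.O; (2,1)=+1→XOX/X.O/.XO
ply 2, O at XOX/XXO/..O | (2,0)=-1→XOX/XXO/O.O*; (2,1)=-1→XOX/XXO/.OO
ply 3, X at XOX/XXO/O.O | (2,1)=+1→XOX/XXO/OXO*
ply 4: XOX/XXO/OXO is terminal -1 (O); from XOX/X.O/..O depth 8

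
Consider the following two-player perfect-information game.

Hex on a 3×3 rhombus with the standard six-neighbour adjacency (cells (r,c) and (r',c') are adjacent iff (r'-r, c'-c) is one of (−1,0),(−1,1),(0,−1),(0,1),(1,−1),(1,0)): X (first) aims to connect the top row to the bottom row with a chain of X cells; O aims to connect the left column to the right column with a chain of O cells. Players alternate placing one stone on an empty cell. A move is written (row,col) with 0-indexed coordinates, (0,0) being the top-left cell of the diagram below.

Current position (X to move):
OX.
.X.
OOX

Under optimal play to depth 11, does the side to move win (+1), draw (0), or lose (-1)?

[OX./.X./OOX] X move#1: (0,2):-1/OXX/.X./OOX, (1,0):-1/OX./XX./OOX, (1,2):+1/OX./.XX/OOX*
[OX./.XX/OOX] end (terminal -1, O#2); searched OX./.X./OOX to 11

value(OX./.X./OOX, X) = +1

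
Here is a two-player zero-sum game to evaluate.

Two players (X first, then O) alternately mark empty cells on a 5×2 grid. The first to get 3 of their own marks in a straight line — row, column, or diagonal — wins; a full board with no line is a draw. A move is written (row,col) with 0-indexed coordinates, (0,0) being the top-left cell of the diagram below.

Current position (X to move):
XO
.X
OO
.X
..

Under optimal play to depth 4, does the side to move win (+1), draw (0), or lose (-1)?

value(XO/.X/OO/.X/.., X) = 0

p1 X@[XO/.X/OO/.X/..]: (1,0)[XO/XX/OO/.X/..]+0* (3,0)[XO/.X/OO/XX/..]+0 (4,0)[XO/.X/OO/.X/X.]+0 (4,1)[XO/.X/OO/.X/.X]-1
p2 O@[XO/XX/OO/.X/..]: (3,0)[XO/XX/OO/OX/..]+0* (4,0)[XO/XX/OO/.X/O.]+0 (4,1)[XO/XX/OO/.X/.O]+0
p3 X@[XO/XX/OO/OX/..]: (4,0)[XO/XX/OO/OX/X.]+0* (4,1)[XO/XX/OO/OX/.X]-1
p4 O@[XO/XX/OO/OX/X.]: (4,1)[XO/XX/OO/OX/XO]+0*
p5 X@[XO/XX/OO/OX/XO] terminal +0; root [XO/.X/OO/.X/..] d4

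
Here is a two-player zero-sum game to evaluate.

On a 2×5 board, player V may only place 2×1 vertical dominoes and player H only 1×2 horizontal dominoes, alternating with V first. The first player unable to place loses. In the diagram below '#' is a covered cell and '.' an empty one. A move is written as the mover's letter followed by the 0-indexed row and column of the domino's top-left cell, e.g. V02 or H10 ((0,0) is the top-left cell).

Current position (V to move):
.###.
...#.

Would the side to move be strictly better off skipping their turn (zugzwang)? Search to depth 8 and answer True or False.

zugzwang(.###./...#., V) = False

[.###./...#.] V move#1: V00:+1/####./#..#.*, V04:-1/.####/...##
[####./#..#.] H move#2: H11:-1/####./####.*
[####./####.] V move#3: V04:+1/#####/#####*
[#####/#####] end (terminal -1, H#4); searched .###./...#. to 8
pass branch (H moves first from the same position):
  | [.###./...#.] H move#1: H10:-1/.###./##.#.*, H11:-1/.###./.###.
  | [.###./##.#.] V move#2: V04:+1/.####/##.##*
  | [.####/##.##] end (terminal -1, H#3); searched .###./...#. to 8
V moving scores +1; V passing scores +1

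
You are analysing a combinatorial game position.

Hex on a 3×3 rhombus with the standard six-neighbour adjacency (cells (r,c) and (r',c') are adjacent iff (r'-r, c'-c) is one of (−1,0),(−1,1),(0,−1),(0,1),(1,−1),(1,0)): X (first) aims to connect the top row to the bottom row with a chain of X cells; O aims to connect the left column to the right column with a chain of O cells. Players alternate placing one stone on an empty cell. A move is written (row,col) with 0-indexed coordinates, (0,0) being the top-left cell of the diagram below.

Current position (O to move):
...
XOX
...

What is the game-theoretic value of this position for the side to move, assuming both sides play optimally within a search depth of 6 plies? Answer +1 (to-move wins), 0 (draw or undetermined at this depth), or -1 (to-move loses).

value(.../XOX/..., O) = -1

p1 O@[.../XOX/...]: (0,0)[O../XOX/...]-1* (0,1)[.O./XOX/...]-1 (0,2)[..O/XOX/...]-1 (2,0)[.../XOX/O..]-1 (2,1)[.../XOX/.O.]-1 (2,2)[.../XOX/..O]-1
p2 X@[O../XOX/...]: (0,1)[OX./XOX/...]+1* (0,2)[O.X/XOX/...]+1 (2,0)[O../XOX/X..]+1 (2,1)[O../XOX/.X.]-1 (2,2)[O../XOX/..X]-1
p3 O@[OX./XOX/...]: (0,2)[OXO/XOX/...]-1* (2,0)[OX./XOX/O..]-1 (2,1)[OX./XOX/.O.]-1 (2,2)[OX./XOX/..O]-1
p4 X@[OXO/XOX/...]: (2,0)[OXO/XOX/X..]+1* (2,1)[OXO/XOX/.X.]-1 (2,2)[OXO/XOX/..X]-1
p5 O@[OXO/XOX/X..] terminal -1; root [.../XOX/...] d6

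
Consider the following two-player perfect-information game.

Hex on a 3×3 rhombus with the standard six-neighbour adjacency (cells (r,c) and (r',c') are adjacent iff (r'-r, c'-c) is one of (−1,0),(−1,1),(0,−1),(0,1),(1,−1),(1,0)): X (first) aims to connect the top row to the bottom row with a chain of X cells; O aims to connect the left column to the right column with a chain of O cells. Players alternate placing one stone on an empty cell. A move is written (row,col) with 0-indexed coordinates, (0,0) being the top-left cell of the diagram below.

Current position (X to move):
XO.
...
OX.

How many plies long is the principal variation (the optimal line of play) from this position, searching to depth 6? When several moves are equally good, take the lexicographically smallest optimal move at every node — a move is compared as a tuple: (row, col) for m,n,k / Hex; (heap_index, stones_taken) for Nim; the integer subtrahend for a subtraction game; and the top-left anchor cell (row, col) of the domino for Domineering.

PV length from [XO./.../OX.]: 3 plies

p1 X@[XO./.../OX.]: (0,2)[XOX/.../OX.]+1* (1,0)[XO./X../OX.]-1 (1,1)[XO./.X./OX.]+1 (1,2)[XO./..X/OX.]-1 (2,2)[XO./.../OXX]-1
p2 O@[XOX/.../OX.]: (1,0)[XOX/O../OX.]-1* (1,1)[XOX/.O./OX.]-1 (1,2)[XOX/..O/OX.]-1 (2,2)[XOX/.../OXO]-1
p3 X@[XOX/O../OX.]: (1,1)[XOX/OX./OX.]+1* (1,2)[XOX/O.X/OX.]+1 (2,2)[XOX/O../OXX]+1
p4 O@[XOX/OX./OX.] terminal -1; root [XO./.../OX.] d6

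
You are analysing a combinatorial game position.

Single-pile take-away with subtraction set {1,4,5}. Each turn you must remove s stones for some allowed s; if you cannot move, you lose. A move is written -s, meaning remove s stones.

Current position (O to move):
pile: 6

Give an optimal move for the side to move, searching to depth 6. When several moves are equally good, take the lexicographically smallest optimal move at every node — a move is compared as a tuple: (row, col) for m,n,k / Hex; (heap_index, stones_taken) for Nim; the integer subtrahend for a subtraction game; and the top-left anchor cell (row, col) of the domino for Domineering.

O's best at [6]: -4

p1 O@[6]: -1[5]-1 -4[2]+1* -5[1]-1
p2 X@[2]: -1[1]-1*
p3 O@[1]: -1[0]+1*
p4 X@[0] terminal -1; root [6] d6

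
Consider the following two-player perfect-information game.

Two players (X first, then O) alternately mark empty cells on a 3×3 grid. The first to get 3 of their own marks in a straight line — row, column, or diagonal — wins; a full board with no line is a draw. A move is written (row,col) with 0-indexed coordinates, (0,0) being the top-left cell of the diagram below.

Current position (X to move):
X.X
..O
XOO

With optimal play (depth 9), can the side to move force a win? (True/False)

X winning at [X.X/..O/XOO]: True

ply 1, X at X.X/..O/XOO | (0,1)=+1→XXX/..O/XOO*; (1,0)=+1→X.X/X.O/XOO; (1,1)=+1→X.X/.XO/XOO
ply 2: XXX/..O/XOO is terminal -1 (O); from X.X/..O/XOO depth 9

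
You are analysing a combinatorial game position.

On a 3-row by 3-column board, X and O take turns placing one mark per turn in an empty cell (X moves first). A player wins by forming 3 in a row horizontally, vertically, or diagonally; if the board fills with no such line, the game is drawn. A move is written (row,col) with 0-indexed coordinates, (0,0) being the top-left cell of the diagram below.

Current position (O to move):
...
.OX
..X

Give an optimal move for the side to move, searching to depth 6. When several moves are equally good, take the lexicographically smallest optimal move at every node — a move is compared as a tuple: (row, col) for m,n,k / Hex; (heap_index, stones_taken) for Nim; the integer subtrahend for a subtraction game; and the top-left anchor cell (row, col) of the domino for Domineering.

O's best at [.../.OX/..X]: (0,2)

ply 1, O at .../.OX/..X | (0,0)=-1→O../.OX/..X; (0,1)=-1→.O./.OX/..X; (0,2)=+0→..O/.OX/..X*; (1,0)=-1→.../OOX/..X; (2,0)=-1→.../.OX/O.X; (2,1)=-1→.../.OX/.OX
ply 2, X at ..O/.OX/..X | (0,0)=-1→X.O/.OX/..X; (0,1)=-1→.XO/.OX/..X; (1,0)=-1→..O/XOX/..X; (2,0)=+0→..O/.OX/X.X*; (2,1)=-1→..O/.OX/.XX
ply 3, O at ..O/.OX/X.X | (0,0)=-1→O.O/.OX/X.X; (0,1)=-1→.OO/.OX/X.X; (1,0)=-1→..O/OOX/X.X; (2,1)=+0→..O/.OX/XOX*
ply 4, X at ..O/.OX/XOX | (0,0)=-1→X.O/.OX/XOX; (0,1)=+0→.XO/.OX/XOX*; (1,0)=-1→..O/XOX/XOX
ply 5, O at .XO/.OX/XOX | (0,0)=+0→OXO/.OX/XOX*; (1,0)=+0→.XO/OOX/XOX
ply 6, X at OXO/.OX/XOX | (1,0)=+0→OXO/XOX/XOX*
ply 7: OXO/XOX/XOX is terminal +0 (O); from .../.OX/..X depth 6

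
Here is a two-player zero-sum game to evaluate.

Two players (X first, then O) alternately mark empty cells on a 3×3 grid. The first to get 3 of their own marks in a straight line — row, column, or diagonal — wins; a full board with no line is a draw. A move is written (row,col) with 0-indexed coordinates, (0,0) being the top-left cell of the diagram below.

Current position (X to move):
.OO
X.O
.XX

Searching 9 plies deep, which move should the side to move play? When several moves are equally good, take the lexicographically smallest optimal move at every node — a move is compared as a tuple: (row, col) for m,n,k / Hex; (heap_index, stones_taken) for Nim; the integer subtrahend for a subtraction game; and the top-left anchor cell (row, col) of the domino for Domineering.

ply 1, X at .OO/X.O/.XX | (0,0)=+1→XOO/X.O/.XX*; (1,1)=-1→.OO/XXO/.XX; (2,0)=+1→.OO/X.O/XXX
ply 2, O at XOO/X.O/.XX | (1,1)=-1→XOO/XOO/.XX*; (2,0)=-1→XOO/X.O/OXX
ply 3, X at XOO/XOO/.XX | (2,0)=+1→XOO/XOO/XXX*
ply 4: XOO/XOO/XXX is terminal -1 (O); from .OO/X.O/.XX depth 9

X's best at [.OO/X.O/.XX]: (0,0)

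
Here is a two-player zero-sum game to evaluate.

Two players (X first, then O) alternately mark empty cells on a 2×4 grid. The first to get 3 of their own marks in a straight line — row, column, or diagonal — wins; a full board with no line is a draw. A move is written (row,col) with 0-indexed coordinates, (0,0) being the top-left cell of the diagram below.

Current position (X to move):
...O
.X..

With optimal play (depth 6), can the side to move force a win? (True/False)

X winning at [...O/.X..]: True

p1 X@[...O/.X..]: (0,0)[X..O/.X..]+0 (0,1)[.X.O/.X..]+0 (0,2)[..XO/.X..]+0 (1,0)[...O/XX..]+0 (1,2)[...O/.XX.]+1* (1,3)[...O/.X.X]+0
p2 O@[...O/.XX.]: (0,0)[O..O/.XX.]-1* (0,1)[.O.O/.XX.]-1 (0,2)[..OO/.XX.]-1 (1,0)[...O/OXX.]-1 (1,3)[...O/.XXO]-1
p3 X@[O..O/.XX.]: (0,1)[OX.O/.XX.]+1* (0,2)[O.XO/.XX.]+1 (1,0)[O..O/XXX.]+1 (1,3)[O..O/.XXX]+1
p4 O@[OX.O/.XX.]: (0,2)[OXOO/.XX.]-1* (1,0)[OX.O/OXX.]-1 (1,3)[OX.O/.XXO]-1
p5 X@[OXOO/.XX.]: (1,0)[OXOO/XXX.]+1* (1,3)[OXOO/.XXX]+1
p6 O@[OXOO/XXX.] terminal -1; root [...O/.X..] d6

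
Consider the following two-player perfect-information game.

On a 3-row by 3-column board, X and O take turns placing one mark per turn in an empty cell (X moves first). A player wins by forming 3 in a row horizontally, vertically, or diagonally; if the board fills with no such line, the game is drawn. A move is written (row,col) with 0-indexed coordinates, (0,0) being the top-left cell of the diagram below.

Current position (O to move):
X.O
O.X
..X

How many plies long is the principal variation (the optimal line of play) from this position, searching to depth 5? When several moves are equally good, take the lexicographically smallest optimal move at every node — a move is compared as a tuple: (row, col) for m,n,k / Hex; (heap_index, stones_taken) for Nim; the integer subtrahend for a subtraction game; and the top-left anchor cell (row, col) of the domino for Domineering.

ply 1, O at X.O/O.X/..X | (0,1)=-1→XOO/O.X/..X; (1,1)=+0→X.O/OOX/..X*; (2,0)=-1→X.O/O.X/O.X; (2,1)=-1→X.O/O.X/.OX
ply 2, X at X.O/OOX/..X | (0,1)=-1→XXO/OOX/..X; (2,0)=+0→X.O/OOX/X.X*; (2,1)=-1→X.O/OOX/.XX
ply 3, O at X.O/OOX/X.X | (0,1)=-1→XOO/OOX/X.X; (2,1)=+0→X.O/OOX/XOX*
ply 4, X at X.O/OOX/XOX | (0,1)=+0→XXO/OOX/XOX*
ply 5: XXO/OOX/XOX is terminal +0 (O); from X.O/O.X/..X depth 5

PV length from [X.O/O.X/..X]: 4 plies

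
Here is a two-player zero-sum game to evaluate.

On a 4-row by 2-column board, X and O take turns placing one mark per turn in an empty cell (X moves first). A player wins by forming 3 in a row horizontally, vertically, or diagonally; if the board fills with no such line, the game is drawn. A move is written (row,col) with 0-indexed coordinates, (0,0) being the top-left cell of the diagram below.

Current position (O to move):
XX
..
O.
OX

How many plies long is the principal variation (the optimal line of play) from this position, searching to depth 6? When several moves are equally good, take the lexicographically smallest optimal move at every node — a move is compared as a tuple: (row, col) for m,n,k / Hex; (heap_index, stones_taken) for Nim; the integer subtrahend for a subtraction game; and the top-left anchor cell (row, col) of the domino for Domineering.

ply 1, O at XX/../O./OX | (1,0)=+1→XX/O./O./OX*; (1,1)=+0→XX/.O/O./OX; (2,1)=+0→XX/../OO/OX
ply 2: XX/O./O./OX is terminal -1 (X); from XX/../O./OX depth 6

PV length from [XX/../O./OX]: 1 ply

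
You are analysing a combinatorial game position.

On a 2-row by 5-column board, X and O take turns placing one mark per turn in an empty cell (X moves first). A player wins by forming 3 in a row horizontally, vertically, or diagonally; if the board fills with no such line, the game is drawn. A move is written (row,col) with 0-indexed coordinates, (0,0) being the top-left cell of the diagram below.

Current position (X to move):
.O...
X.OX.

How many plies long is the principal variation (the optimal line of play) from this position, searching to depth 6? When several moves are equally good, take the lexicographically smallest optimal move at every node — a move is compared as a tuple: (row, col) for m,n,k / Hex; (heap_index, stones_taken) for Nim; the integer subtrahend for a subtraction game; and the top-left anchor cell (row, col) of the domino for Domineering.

PV length from [.O.../X.OX.]: 6 plies

ply 1, X at .O.../X.OX. | (0,0)=+0→XO.../X.OX.*; (0,2)=+0→.OX../X.OX.; (0,3)=+0→.O.X./X.OX.; (0,4)=-1→.O..X/X.OX.; (1,1)=-1→.O.../XXOX.; (1,4)=-1→.O.../X.OXX
ply 2, O at XO.../X.OX. | (0,2)=+0→XOO../X.OX.*; (0,3)=+0→XO.O./X.OX.; (0,4)=+0→XO..O/X.OX.; (1,1)=+0→XO.../XOOX.; (1,4)=+0→XO.../X.OXO
ply 3, X at XOO../X.OX. | (0,3)=+0→XOOX./X.OX.*; (0,4)=-1→XOO.X/X.OX.; (1,1)=-1→XOO../XXOX.; (1,4)=-1→XOO../X.OXX
ply 4, O at XOOX./X.OX. | (0,4)=+0→XOOXO/X.OX.*; (1,1)=+0→XOOX./XOOX.; (1,4)=+0→XOOX./X.OXO
ply 5, X at XOOXO/X.OX. | (1,1)=+0→XOOXO/XXOX.*; (1,4)=+0→XOOXO/X.OXX
ply 6, O at XOOXO/XXOX. | (1,4)=+0→XOOXO/XXOXO*
ply 7: XOOXO/XXOXO is terminal +0 (X); from .O.../X.OX. depth 6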